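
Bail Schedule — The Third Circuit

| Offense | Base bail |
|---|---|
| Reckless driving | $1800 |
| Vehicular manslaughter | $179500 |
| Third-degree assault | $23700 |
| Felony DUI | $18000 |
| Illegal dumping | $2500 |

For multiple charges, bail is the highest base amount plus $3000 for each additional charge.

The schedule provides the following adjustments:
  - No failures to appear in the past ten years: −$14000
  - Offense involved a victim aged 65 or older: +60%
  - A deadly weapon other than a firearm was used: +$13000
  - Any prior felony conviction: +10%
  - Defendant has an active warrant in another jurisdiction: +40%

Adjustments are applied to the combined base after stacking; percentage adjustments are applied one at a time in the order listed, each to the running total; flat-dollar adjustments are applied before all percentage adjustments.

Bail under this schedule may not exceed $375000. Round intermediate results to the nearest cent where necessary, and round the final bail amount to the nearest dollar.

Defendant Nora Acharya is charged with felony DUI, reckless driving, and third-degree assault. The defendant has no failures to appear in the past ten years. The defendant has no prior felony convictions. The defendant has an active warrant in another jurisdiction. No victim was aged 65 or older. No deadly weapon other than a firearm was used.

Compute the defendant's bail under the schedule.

$21980

Base amounts from the schedule: felony DUI $18000; reckless driving $1800; third-degree assault $23700.
Stacking rule: highest base plus $3000 per additional charge. Highest is third-degree assault at $23700; 2 additional charges → +$6000. Combined base = $29700.
No failures to appear in the past ten years (−$14000 flat): $29700 − $14000 = $15700.
Defendant has an active warrant in another jurisdiction (+40%): $15700 × 1.4 = $21980.
$21980 is within the $375000 maximum.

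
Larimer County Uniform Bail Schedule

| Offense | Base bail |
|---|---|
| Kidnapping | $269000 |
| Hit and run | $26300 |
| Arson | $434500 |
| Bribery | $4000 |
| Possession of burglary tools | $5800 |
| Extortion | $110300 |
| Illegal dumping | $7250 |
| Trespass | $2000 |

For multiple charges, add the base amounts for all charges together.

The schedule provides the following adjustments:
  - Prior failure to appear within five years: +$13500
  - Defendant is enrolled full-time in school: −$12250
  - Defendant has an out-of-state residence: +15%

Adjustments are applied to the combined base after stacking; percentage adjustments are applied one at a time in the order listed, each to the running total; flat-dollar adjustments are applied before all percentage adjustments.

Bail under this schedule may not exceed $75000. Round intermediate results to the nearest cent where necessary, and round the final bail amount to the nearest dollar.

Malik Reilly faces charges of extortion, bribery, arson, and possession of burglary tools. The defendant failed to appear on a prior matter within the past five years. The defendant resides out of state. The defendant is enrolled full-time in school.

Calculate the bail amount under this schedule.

$75000

Base amounts from the schedule: extortion $110300; bribery $4000; arson $434500; possession of burglary tools $5800.
Stacking rule: sum of all bases. $110300 + $4000 + $434500 + $5800 = $554600.
Prior failure to appear within five years (+$13500 flat): $554600 + $13500 = $568100.
Defendant is enrolled full-time in school (−$12250 flat): $568100 − $12250 = $555850.
Defendant has an out-of-state residence (+15%): $555850 × 1.15 = $639227.50.
Result $639227.50 exceeds the maximum of $75000; bail is capped at $75000.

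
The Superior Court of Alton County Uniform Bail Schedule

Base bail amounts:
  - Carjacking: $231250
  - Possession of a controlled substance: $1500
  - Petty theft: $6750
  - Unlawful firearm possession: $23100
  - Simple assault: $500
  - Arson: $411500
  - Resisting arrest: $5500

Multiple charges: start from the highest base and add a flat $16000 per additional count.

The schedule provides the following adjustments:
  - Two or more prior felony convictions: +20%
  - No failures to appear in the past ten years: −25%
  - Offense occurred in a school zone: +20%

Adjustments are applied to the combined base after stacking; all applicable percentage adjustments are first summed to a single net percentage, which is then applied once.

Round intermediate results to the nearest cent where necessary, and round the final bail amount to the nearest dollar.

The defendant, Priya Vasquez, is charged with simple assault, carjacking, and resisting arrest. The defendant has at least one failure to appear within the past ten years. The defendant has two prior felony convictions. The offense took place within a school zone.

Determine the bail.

Base amounts from the schedule: simple assault $500; carjacking $231250; resisting arrest $5500.
Stacking rule: highest base plus $16000 per additional charge. Highest is carjacking at $231250; 2 additional charges → +$32000. Combined base = $263250.
Net percentage adjustment: +20% +20% = +40%. $263250 × 1.4 = $368550.

$368550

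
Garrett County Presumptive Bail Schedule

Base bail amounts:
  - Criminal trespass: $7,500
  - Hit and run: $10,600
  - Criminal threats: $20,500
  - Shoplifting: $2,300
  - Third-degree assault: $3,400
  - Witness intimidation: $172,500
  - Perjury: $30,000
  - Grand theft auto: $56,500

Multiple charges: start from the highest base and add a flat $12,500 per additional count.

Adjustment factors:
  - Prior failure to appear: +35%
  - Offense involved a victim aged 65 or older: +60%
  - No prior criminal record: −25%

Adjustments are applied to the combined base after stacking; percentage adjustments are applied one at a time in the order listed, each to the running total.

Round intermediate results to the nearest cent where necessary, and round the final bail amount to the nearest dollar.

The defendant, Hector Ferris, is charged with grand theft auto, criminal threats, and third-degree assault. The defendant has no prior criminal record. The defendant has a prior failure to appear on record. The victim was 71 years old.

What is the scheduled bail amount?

Base amounts from the schedule: grand theft auto $56,500; criminal threats $20,500; third-degree assault $3,400.
Stacking rule: highest base plus $12,500 per additional charge. Highest is grand theft auto at $56,500; 2 additional charges → +$25,000. Combined base = $81,500.
Prior failure to appear (+35%): $81,500 × 1.35 = $110,025.
Offense involved a victim aged 65 or older (+60%): $110,025 × 1.6 = $176,040.
No prior criminal record (−25%): $176,040 × 0.75 = $132,030.

$132,030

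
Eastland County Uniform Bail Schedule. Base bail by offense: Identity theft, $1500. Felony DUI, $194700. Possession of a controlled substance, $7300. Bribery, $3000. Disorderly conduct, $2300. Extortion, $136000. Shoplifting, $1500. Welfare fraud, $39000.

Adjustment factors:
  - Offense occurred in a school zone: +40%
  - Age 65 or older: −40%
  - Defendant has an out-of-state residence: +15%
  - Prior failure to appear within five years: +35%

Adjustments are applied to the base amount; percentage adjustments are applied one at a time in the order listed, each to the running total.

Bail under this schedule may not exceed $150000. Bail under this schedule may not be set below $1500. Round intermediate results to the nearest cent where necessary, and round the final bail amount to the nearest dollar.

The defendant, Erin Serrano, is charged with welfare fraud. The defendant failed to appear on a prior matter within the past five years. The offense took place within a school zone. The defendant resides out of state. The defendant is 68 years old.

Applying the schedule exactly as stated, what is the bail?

$50860

Base amounts from the schedule: welfare fraud $39000.
Single charge. Combined base = $39000.
Offense occurred in a school zone (+40%): $39000 × 1.4 = $54600.
Age 65 or older (−40%): $54600 × 0.6 = $32760.
Defendant has an out-of-state residence (+15%): $32760 × 1.15 = $37674.
Prior failure to appear within five years (+35%): $37674 × 1.35 = $50859.90.
$50859.90 is within the $150000 maximum.
$50859.90 is at or above the $1500 minimum.
Rounded to the nearest dollar: $50860.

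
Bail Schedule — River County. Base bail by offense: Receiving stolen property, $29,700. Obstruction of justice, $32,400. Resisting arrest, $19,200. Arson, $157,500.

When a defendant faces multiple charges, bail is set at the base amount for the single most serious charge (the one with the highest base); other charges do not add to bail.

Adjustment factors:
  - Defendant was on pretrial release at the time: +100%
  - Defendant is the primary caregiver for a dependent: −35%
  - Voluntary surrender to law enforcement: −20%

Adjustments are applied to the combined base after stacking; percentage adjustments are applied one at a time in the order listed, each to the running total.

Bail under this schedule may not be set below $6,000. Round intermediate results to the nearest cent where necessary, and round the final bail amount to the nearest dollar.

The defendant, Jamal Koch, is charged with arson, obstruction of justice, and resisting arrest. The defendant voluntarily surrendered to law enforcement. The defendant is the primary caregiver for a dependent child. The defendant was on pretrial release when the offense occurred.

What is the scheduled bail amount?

Base amounts from the schedule: arson $157,500; obstruction of justice $32,400; resisting arrest $19,200.
Stacking rule: use the highest base only. Highest is arson at $157,500. Combined base = $157,500.
Defendant was on pretrial release at the time (+100%): $157,500 × 2 = $315,000.
Defendant is the primary caregiver for a dependent (−35%): $315,000 × 0.65 = $204,750.
Voluntary surrender to law enforcement (−20%): $204,750 × 0.8 = $163,800.
$163,800 is at or above the $6,000 minimum.

$163,800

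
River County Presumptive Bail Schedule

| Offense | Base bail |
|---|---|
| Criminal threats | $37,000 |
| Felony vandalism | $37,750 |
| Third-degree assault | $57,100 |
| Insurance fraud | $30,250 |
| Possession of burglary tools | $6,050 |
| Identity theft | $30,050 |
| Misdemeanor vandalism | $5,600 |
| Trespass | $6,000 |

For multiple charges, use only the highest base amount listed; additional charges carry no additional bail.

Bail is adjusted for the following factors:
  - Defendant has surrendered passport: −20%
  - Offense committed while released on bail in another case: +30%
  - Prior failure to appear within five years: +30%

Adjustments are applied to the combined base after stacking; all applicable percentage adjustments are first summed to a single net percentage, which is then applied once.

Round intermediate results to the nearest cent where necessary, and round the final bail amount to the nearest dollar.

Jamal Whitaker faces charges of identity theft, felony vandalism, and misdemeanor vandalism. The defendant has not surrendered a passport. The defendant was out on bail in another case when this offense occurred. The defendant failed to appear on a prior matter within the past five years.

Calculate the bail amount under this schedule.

Base amounts from the schedule: identity theft $30,050; felony vandalism $37,750; misdemeanor vandalism $5,600.
Stacking rule: use the highest base only. Highest is felony vandalism at $37,750. Combined base = $37,750.
Net percentage adjustment: +30% +30% = +60%. $37,750 × 1.6 = $60,400.

$60,400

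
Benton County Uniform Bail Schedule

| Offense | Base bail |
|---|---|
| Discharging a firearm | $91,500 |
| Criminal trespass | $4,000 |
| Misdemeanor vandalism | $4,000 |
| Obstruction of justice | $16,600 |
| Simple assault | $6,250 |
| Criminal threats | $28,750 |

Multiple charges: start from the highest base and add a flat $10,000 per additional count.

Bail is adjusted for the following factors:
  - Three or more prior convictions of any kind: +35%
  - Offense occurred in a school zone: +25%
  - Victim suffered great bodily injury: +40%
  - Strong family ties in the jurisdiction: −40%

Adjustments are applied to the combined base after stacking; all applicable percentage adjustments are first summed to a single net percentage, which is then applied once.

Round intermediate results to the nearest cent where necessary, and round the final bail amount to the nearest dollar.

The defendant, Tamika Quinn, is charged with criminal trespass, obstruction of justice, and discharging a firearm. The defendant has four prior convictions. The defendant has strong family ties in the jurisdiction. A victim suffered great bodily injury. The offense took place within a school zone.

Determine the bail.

$178,400

Base amounts from the schedule: criminal trespass $4,000; obstruction of justice $16,600; discharging a firearm $91,500.
Stacking rule: highest base plus $10,000 per additional charge. Highest is discharging a firearm at $91,500; 2 additional charges → +$20,000. Combined base = $111,500.
Net percentage adjustment: +35% +25% +40% −40% = +60%. $111,500 × 1.6 = $178,400.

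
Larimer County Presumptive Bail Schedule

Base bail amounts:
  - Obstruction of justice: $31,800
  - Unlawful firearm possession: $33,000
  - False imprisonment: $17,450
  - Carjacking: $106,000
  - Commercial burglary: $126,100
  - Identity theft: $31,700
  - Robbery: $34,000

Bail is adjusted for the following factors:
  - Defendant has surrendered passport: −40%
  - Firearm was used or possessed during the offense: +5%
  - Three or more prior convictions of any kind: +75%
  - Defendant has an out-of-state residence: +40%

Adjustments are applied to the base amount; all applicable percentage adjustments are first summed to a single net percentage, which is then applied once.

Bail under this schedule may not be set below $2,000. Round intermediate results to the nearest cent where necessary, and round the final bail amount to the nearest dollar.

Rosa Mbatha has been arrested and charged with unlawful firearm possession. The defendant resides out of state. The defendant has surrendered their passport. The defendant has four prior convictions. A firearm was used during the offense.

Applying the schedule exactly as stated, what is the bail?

Base amounts from the schedule: unlawful firearm possession $33,000.
Single charge. Combined base = $33,000.
Net percentage adjustment: −40% +5% +75% +40% = +80%. $33,000 × 1.8 = $59,400.
$59,400 is at or above the $2,000 minimum.

$59,400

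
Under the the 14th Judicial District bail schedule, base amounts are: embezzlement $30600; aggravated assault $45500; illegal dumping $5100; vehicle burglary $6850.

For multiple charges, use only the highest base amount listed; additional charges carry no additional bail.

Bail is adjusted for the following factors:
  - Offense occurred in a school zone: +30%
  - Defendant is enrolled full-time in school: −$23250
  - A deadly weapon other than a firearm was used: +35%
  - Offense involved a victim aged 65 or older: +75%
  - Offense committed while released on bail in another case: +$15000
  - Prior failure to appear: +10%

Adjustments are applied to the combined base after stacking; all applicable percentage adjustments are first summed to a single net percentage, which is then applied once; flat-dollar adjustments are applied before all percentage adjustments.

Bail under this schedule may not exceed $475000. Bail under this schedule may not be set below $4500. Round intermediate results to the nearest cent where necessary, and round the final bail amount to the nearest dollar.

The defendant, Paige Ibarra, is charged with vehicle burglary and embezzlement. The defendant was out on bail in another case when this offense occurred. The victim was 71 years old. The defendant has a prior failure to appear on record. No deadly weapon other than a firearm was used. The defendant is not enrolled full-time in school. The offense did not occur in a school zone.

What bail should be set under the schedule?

$84360

Base amounts from the schedule: vehicle burglary $6850; embezzlement $30600.
Stacking rule: use the highest base only. Highest is embezzlement at $30600. Combined base = $30600.
Offense committed while released on bail in another case (+$15000 flat): $30600 + $15000 = $45600.
Net percentage adjustment: +75% +10% = +85%. $45600 × 1.85 = $84360.
$84360 is within the $475000 maximum.
$84360 is at or above the $4500 minimum.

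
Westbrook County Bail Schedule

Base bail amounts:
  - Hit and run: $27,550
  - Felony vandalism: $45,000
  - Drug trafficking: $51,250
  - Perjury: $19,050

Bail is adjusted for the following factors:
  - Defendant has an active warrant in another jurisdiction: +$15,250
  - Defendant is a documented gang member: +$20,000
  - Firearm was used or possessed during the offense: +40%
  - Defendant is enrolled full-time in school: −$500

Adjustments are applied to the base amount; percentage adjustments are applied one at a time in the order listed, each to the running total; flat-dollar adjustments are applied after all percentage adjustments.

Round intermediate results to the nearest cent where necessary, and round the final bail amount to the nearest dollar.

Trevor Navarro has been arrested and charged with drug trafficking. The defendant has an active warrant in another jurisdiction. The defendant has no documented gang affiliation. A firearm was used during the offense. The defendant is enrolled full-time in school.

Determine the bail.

Base amounts from the schedule: drug trafficking $51,250.
Single charge. Combined base = $51,250.
Firearm was used or possessed during the offense (+40%): $51,250 × 1.4 = $71,750.
Defendant has an active warrant in another jurisdiction (+$15,250 flat): $71,750 + $15,250 = $87,000.
Defendant is enrolled full-time in school (−$500 flat): $87,000 − $500 = $86,500.

$86,500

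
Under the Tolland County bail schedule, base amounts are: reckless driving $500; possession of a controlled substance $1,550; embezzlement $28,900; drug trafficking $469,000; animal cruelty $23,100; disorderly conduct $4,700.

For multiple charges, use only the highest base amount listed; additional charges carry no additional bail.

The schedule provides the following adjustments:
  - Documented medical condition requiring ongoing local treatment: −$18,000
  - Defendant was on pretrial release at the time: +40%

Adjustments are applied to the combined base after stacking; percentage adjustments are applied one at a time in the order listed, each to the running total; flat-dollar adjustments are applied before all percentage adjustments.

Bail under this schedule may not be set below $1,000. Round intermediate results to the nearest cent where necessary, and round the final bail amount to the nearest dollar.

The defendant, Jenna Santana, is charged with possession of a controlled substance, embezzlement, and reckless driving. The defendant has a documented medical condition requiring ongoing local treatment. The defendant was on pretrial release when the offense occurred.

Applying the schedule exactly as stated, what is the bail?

Base amounts from the schedule: possession of a controlled substance $1,550; embezzlement $28,900; reckless driving $500.
Stacking rule: use the highest base only. Highest is embezzlement at $28,900. Combined base = $28,900.
Documented medical condition requiring ongoing local treatment (−$18,000 flat): $28,900 − $18,000 = $10,900.
Defendant was on pretrial release at the time (+40%): $10,900 × 1.4 = $15,260.
$15,260 is at or above the $1,000 minimum.

$15,260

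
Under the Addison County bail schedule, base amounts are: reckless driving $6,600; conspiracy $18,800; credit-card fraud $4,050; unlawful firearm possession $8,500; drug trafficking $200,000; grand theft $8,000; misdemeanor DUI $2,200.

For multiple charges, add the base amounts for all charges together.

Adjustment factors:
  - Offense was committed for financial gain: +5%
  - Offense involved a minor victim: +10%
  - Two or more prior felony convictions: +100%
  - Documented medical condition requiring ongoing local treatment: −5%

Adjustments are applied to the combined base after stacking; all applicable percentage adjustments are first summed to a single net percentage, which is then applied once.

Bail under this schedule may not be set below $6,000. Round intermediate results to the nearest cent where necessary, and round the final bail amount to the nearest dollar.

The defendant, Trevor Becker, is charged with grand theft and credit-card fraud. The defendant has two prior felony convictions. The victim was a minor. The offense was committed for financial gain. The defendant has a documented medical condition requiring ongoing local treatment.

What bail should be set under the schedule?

Base amounts from the schedule: grand theft $8,000; credit-card fraud $4,050.
Stacking rule: sum of all bases. $8,000 + $4,050 = $12,050.
Net percentage adjustment: +5% +10% +100% −5% = +110%. $12,050 × 2.1 = $25,305.
$25,305 is at or above the $6,000 minimum.

$25,305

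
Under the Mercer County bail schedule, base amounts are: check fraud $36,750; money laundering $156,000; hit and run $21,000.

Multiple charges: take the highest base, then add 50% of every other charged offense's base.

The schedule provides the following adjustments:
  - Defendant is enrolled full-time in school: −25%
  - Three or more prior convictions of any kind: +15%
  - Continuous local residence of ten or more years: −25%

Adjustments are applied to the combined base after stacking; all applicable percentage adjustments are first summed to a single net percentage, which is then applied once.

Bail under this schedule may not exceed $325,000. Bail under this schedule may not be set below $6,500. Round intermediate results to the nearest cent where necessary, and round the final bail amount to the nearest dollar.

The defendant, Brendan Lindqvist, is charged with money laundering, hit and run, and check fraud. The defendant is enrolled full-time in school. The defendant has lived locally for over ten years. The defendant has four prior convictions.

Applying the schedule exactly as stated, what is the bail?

$120,169

Base amounts from the schedule: money laundering $156,000; hit and run $21,000; check fraud $36,750.
Stacking rule: highest base plus 50% of each additional charge. Highest is money laundering at $156,000. Additional: $21,000 × 50% = $10,500; $36,750 × 50% = $18,375. Combined base = $156,000 + $28,875 = $184,875.
Net percentage adjustment: −25% +15% −25% = −35%. $184,875 × 0.65 = $120,168.75.
$120,168.75 is within the $325,000 maximum.
$120,168.75 is at or above the $6,500 minimum.
Rounded to the nearest dollar: $120,169.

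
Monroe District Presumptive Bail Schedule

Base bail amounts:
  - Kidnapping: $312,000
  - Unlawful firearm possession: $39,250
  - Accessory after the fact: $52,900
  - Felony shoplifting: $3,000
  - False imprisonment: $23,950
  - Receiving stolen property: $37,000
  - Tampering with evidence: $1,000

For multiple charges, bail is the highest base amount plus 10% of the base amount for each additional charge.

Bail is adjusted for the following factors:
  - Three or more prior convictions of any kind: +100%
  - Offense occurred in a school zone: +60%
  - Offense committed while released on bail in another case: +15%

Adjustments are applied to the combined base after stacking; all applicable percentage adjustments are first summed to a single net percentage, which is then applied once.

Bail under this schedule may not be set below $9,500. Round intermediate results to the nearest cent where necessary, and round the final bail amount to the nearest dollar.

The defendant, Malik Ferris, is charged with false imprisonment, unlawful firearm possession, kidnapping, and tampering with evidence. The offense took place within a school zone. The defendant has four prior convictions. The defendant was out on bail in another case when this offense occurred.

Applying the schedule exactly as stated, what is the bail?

$875,655

Base amounts from the schedule: false imprisonment $23,950; unlawful firearm possession $39,250; kidnapping $312,000; tampering with evidence $1,000.
Stacking rule: highest base plus 10% of each additional charge. Highest is kidnapping at $312,000. Additional: $23,950 × 10% = $2,395; $39,250 × 10% = $3,925; $1,000 × 10% = $100. Combined base = $312,000 + $6,420 = $318,420.
Net percentage adjustment: +100% +60% +15% = +175%. $318,420 × 2.75 = $875,655.
$875,655 is at or above the $9,500 minimum.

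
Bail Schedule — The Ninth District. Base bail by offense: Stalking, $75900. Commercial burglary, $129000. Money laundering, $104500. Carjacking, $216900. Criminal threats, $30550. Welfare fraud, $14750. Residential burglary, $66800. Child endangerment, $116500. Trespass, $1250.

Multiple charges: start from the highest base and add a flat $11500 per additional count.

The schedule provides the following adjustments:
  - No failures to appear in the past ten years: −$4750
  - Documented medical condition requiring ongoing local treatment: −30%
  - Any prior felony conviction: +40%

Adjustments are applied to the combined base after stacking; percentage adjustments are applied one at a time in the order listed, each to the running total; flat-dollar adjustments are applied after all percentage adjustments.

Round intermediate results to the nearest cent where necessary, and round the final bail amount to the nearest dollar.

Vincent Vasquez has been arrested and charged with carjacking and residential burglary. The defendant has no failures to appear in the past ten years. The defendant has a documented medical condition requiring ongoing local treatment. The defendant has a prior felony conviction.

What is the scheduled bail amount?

Base amounts from the schedule: carjacking $216900; residential burglary $66800.
Stacking rule: highest base plus $11500 per additional charge. Highest is carjacking at $216900; 1 additional charge → +$11500. Combined base = $228400.
Documented medical condition requiring ongoing local treatment (−30%): $228400 × 0.7 = $159880.
Any prior felony conviction (+40%): $159880 × 1.4 = $223832.
No failures to appear in the past ten years (−$4750 flat): $223832 − $4750 = $219082.

$219082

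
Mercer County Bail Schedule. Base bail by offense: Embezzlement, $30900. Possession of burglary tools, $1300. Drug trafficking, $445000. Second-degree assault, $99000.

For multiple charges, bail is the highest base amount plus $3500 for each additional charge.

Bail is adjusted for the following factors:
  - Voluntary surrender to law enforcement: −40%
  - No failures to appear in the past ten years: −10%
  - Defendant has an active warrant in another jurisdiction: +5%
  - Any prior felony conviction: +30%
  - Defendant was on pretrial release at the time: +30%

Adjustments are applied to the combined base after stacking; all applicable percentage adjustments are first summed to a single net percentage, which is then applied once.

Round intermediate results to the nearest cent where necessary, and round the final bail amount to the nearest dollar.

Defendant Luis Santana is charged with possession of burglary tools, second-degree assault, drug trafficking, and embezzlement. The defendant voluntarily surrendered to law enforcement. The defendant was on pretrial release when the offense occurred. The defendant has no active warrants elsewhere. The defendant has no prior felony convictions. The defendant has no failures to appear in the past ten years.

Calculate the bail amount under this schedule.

Base amounts from the schedule: possession of burglary tools $1300; second-degree assault $99000; drug trafficking $445000; embezzlement $30900.
Stacking rule: highest base plus $3500 per additional charge. Highest is drug trafficking at $445000; 3 additional charges → +$10500. Combined base = $455500.
Net percentage adjustment: −40% −10% +30% = −20%. $455500 × 0.8 = $364400.

$364400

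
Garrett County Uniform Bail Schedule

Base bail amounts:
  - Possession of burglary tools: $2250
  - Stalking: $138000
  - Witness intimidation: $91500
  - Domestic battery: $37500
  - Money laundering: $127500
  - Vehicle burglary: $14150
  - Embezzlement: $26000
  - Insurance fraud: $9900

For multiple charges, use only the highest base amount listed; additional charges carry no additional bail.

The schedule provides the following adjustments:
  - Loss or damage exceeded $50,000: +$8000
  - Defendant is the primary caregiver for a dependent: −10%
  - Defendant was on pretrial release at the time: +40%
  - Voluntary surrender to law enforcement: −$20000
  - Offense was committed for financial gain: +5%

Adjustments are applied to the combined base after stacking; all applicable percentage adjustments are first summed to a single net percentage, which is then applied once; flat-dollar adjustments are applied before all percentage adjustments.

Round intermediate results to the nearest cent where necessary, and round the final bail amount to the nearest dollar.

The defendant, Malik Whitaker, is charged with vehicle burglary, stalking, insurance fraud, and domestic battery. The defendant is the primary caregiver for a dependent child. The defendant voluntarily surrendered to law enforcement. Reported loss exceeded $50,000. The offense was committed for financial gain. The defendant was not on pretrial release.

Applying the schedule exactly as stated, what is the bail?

$119700

Base amounts from the schedule: vehicle burglary $14150; stalking $138000; insurance fraud $9900; domestic battery $37500.
Stacking rule: use the highest base only. Highest is stalking at $138000. Combined base = $138000.
Loss or damage exceeded $50,000 (+$8000 flat): $138000 + $8000 = $146000.
Voluntary surrender to law enforcement (−$20000 flat): $146000 − $20000 = $126000.
Net percentage adjustment: −10% +5% = −5%. $126000 × 0.95 = $119700.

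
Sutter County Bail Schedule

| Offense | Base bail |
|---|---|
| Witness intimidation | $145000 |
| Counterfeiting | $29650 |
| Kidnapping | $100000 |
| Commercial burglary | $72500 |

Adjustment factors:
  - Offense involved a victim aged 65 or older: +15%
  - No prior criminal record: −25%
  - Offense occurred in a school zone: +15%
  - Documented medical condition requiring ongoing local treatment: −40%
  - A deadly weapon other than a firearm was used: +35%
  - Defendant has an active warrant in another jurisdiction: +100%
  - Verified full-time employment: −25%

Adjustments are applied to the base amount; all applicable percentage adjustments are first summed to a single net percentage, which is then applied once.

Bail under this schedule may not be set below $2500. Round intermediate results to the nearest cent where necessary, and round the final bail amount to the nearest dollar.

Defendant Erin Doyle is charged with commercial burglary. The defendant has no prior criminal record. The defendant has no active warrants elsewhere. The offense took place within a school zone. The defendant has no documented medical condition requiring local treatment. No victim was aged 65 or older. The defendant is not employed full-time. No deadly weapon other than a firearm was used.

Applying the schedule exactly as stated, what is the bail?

$65250

Base amounts from the schedule: commercial burglary $72500.
Single charge. Combined base = $72500.
Net percentage adjustment: −25% +15% = −10%. $72500 × 0.9 = $65250.
$65250 is at or above the $2500 minimum.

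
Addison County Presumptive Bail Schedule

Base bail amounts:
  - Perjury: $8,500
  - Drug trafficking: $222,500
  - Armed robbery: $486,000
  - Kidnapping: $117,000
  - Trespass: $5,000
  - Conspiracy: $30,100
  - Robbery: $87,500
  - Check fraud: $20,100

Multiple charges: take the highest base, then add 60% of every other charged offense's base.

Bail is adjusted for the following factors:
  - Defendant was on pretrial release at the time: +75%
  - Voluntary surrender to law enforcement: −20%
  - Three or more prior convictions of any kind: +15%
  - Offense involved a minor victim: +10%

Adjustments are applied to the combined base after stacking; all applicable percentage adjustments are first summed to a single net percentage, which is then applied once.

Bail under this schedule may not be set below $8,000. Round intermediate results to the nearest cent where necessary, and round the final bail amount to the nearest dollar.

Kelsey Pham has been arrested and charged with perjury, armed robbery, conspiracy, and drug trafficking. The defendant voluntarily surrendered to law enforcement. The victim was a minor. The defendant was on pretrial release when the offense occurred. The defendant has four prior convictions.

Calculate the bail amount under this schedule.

Base amounts from the schedule: perjury $8,500; armed robbery $486,000; conspiracy $30,100; drug trafficking $222,500.
Stacking rule: highest base plus 60% of each additional charge. Highest is armed robbery at $486,000. Additional: $8,500 × 60% = $5,100; $30,100 × 60% = $18,060; $222,500 × 60% = $133,500. Combined base = $486,000 + $156,660 = $642,660.
Net percentage adjustment: +75% −20% +15% +10% = +80%. $642,660 × 1.8 = $1,156,788.
$1,156,788 is at or above the $8,000 minimum.

$1,156,788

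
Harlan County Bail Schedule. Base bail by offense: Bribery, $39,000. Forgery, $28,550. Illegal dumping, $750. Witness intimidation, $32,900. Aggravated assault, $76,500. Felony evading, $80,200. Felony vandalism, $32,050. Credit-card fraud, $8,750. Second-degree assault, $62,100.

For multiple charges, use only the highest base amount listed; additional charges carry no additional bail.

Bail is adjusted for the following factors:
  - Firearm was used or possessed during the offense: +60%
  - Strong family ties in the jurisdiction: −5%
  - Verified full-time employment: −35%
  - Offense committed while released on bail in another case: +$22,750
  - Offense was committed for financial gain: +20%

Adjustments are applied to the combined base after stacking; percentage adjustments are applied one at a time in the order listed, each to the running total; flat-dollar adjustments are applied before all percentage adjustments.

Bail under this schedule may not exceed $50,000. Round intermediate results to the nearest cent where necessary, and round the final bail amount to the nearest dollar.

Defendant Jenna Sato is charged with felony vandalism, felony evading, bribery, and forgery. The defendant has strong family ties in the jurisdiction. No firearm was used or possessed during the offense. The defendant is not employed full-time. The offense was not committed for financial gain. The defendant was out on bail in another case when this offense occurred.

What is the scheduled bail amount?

$50,000

Base amounts from the schedule: felony vandalism $32,050; felony evading $80,200; bribery $39,000; forgery $28,550.
Stacking rule: use the highest base only. Highest is felony evading at $80,200. Combined base = $80,200.
Offense committed while released on bail in another case (+$22,750 flat): $80,200 + $22,750 = $102,950.
Strong family ties in the jurisdiction (−5%): $102,950 × 0.95 = $97,802.50.
Result $97,802.50 exceeds the maximum of $50,000; bail is capped at $50,000.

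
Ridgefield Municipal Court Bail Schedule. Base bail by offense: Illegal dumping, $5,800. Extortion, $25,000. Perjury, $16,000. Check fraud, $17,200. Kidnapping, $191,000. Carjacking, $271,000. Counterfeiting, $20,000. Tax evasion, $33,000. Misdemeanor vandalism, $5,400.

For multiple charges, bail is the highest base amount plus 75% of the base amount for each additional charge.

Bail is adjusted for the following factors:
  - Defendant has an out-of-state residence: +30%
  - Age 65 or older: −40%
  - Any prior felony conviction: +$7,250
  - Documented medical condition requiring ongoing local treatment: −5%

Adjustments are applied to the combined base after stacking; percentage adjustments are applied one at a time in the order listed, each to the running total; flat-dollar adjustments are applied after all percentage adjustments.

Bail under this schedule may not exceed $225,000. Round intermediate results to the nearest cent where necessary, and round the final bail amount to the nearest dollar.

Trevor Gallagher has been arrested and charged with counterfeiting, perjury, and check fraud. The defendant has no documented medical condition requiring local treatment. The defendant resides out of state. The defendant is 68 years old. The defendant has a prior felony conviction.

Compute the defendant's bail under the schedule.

Base amounts from the schedule: counterfeiting $20,000; perjury $16,000; check fraud $17,200.
Stacking rule: highest base plus 75% of each additional charge. Highest is counterfeiting at $20,000. Additional: $16,000 × 75% = $12,000; $17,200 × 75% = $12,900. Combined base = $20,000 + $24,900 = $44,900.
Defendant has an out-of-state residence (+30%): $44,900 × 1.3 = $58,370.
Age 65 or older (−40%): $58,370 × 0.6 = $35,022.
Any prior felony conviction (+$7,250 flat): $35,022 + $7,250 = $42,272.
$42,272 is within the $225,000 maximum.

$42,272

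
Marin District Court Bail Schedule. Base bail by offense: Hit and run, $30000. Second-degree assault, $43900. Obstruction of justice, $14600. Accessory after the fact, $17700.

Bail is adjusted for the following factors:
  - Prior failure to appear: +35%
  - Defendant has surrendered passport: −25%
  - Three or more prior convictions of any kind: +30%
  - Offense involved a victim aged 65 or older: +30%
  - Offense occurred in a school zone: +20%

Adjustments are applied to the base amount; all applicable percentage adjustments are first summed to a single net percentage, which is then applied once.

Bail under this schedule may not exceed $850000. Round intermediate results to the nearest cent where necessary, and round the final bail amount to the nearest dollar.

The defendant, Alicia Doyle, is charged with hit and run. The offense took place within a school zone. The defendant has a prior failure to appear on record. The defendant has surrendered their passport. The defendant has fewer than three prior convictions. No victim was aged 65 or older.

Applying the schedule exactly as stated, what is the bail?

Base amounts from the schedule: hit and run $30000.
Single charge. Combined base = $30000.
Net percentage adjustment: +35% −25% +20% = +30%. $30000 × 1.3 = $39000.
$39000 is within the $850000 maximum.

$39000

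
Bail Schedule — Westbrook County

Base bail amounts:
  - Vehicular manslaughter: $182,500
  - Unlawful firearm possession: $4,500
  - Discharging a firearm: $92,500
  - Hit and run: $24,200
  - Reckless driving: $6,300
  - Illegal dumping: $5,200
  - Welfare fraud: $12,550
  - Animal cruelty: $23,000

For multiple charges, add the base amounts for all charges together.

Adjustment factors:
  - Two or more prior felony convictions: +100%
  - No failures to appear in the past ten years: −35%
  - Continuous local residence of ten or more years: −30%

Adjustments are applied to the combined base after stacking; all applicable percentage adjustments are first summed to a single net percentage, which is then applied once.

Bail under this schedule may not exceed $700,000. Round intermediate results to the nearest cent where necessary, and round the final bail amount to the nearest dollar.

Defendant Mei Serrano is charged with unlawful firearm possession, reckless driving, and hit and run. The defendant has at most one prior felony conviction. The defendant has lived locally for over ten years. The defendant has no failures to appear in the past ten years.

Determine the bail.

Base amounts from the schedule: unlawful firearm possession $4,500; reckless driving $6,300; hit and run $24,200.
Stacking rule: sum of all bases. $4,500 + $6,300 + $24,200 = $35,000.
Net percentage adjustment: −35% −30% = −65%. $35,000 × 0.35 = $12,250.
$12,250 is within the $700,000 maximum.

$12,250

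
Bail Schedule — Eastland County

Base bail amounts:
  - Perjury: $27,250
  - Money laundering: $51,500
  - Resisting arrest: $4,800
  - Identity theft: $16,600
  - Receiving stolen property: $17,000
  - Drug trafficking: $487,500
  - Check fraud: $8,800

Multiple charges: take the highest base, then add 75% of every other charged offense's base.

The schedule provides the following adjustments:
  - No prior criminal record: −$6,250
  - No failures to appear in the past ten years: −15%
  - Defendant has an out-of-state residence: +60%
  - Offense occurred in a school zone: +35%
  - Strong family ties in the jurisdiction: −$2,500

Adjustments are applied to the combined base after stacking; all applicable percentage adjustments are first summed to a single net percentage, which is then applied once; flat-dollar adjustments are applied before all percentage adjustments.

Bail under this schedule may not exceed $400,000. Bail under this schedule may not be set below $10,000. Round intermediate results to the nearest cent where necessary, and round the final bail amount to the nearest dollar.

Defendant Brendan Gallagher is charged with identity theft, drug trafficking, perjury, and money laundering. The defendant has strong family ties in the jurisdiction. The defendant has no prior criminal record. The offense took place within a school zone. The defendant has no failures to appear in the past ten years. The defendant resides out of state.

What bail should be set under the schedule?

$400,000

Base amounts from the schedule: identity theft $16,600; drug trafficking $487,500; perjury $27,250; money laundering $51,500.
Stacking rule: highest base plus 75% of each additional charge. Highest is drug trafficking at $487,500. Additional: $16,600 × 75% = $12,450; $27,250 × 75% = $20,437.50; $51,500 × 75% = $38,625. Combined base = $487,500 + $71,512.50 = $559,012.50.
No prior criminal record (−$6,250 flat): $559,012.50 − $6,250 = $552,762.50.
Strong family ties in the jurisdiction (−$2,500 flat): $552,762.50 − $2,500 = $550,262.50.
Net percentage adjustment: −15% +60% +35% = +80%. $550,262.50 × 1.8 = $990,472.50.
Result $990,472.50 exceeds the maximum of $400,000; bail is capped at $400,000.
$400,000 is at or above the $10,000 minimum.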